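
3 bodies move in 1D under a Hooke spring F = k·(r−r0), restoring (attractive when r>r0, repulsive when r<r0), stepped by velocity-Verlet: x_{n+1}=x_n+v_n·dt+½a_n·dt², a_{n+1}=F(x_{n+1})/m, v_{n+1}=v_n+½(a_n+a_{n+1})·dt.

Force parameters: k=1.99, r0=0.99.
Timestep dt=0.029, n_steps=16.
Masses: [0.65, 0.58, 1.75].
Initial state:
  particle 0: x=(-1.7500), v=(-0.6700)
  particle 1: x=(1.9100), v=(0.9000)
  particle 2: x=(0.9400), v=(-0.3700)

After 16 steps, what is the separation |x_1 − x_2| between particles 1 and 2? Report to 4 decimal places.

step 0: x0=(-1.7500) x1=(1.9100) x2=(0.9400)
step 1: x0=(-1.7638) x1=(1.9323) x2=(0.9284)
step 2: x0=(-1.7663) x1=(1.9467) x2=(0.9153)
step 3: x0=(-1.7573) x1=(1.9532) x2=(0.9005)
step 4: x0=(-1.7371) x1=(1.9516) x2=(0.8843)
step 5: x0=(-1.7058) x1=(1.9420) x2=(0.8665)
step 6: x0=(-1.6635) x1=(1.9245) x2=(0.8473)
step 7: x0=(-1.6106) x1=(1.8992) x2=(0.8267)
step 8: x0=(-1.5475) x1=(1.8665) x2=(0.8048)
step 9: x0=(-1.4747) x1=(1.8265) x2=(0.7817)
step 10: x0=(-1.3926) x1=(1.7797) x2=(0.7575)
step 11: x0=(-1.3020) x1=(1.7265) x2=(0.7321)
step 12: x0=(-1.2034) x1=(1.6675) x2=(0.7058)
step 13: x0=(-1.0975) x1=(1.6030) x2=(0.6785)
step 14: x0=(-0.9853) x1=(1.5339) x2=(0.6505)
step 15: x0=(-0.8675) x1=(1.4606) x2=(0.6217)
step 16: x0=(-0.7449) x1=(1.3839) x2=(0.5923)

0.7916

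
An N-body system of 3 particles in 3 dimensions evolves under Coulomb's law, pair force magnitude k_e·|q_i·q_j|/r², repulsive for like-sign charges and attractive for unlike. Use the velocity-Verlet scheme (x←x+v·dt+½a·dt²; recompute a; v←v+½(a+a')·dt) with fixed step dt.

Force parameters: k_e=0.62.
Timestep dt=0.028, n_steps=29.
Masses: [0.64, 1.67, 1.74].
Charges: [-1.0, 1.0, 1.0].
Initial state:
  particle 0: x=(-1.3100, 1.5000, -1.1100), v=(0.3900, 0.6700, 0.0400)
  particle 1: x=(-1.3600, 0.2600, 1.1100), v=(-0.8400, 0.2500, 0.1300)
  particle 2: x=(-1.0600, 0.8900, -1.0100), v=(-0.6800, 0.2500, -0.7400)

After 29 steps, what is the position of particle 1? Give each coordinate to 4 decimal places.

(-2.0422, 0.4660, 1.2192)

step 0: x0=(-1.3100, 1.5000, -1.1100) x1=(-1.3600, 0.2600, 1.1100) x2=(-1.0600, 0.8900, -1.0100)
step 1: x0=(-1.2988, 1.5179, -1.1087) x1=(-1.3835, 0.2670, 1.1136) x2=(-1.0792, 0.8973, -1.0308)
step 2: x0=(-1.2870, 1.5342, -1.1071) x1=(-1.4071, 0.2740, 1.1173) x2=(-1.0985, 0.9052, -1.0517)
step 3: x0=(-1.2747, 1.5488, -1.1052) x1=(-1.4306, 0.2810, 1.1210) x2=(-1.1180, 0.9137, -1.0727)
step 4: x0=(-1.2619, 1.5615, -1.1032) x1=(-1.4541, 0.2880, 1.1247) x2=(-1.1377, 0.9229, -1.0938)
step 5: x0=(-1.2489, 1.5725, -1.1010) x1=(-1.4777, 0.2951, 1.1284) x2=(-1.1575, 0.9328, -1.1150)
step 6: x0=(-1.2356, 1.5816, -1.0988) x1=(-1.5012, 0.3021, 1.1321) x2=(-1.1774, 0.9433, -1.1362)
step 7: x0=(-1.2221, 1.5888, -1.0966) x1=(-1.5248, 0.3092, 1.1358) x2=(-1.1974, 0.9545, -1.1574)
step 8: x0=(-1.2086, 1.5941, -1.0945) x1=(-1.5483, 0.3162, 1.1396) x2=(-1.2173, 0.9664, -1.1786)
step 9: x0=(-1.1951, 1.5975, -1.0925) x1=(-1.5719, 0.3233, 1.1433) x2=(-1.2373, 0.9790, -1.1998)
step 10: x0=(-1.1818, 1.5989, -1.0907) x1=(-1.5954, 0.3303, 1.1471) x2=(-1.2572, 0.9923, -1.2208)
step 11: x0=(-1.1687, 1.5984, -1.0893) x1=(-1.6190, 0.3374, 1.1508) x2=(-1.2770, 1.0063, -1.2418)
step 12: x0=(-1.1560, 1.5959, -1.0882) x1=(-1.6425, 0.3445, 1.1546) x2=(-1.2966, 1.0210, -1.2626)
step 13: x0=(-1.1438, 1.5916, -1.0877) x1=(-1.6661, 0.3516, 1.1584) x2=(-1.3161, 1.0364, -1.2833)
step 14: x0=(-1.1321, 1.5853, -1.0876) x1=(-1.6896, 0.3587, 1.1622) x2=(-1.3354, 1.0525, -1.3037)
step 15: x0=(-1.1212, 1.5773, -1.0882) x1=(-1.7132, 0.3658, 1.1660) x2=(-1.3544, 1.0693, -1.3240)
step 16: x0=(-1.1111, 1.5674, -1.0895) x1=(-1.7367, 0.3729, 1.1698) x2=(-1.3732, 1.0867, -1.3439)
step 17: x0=(-1.1019, 1.5559, -1.0916) x1=(-1.7602, 0.3800, 1.1736) x2=(-1.3916, 1.1048, -1.3636)
step 18: x0=(-1.0937, 1.5427, -1.0945) x1=(-1.7838, 0.3872, 1.1774) x2=(-1.4096, 1.1234, -1.3830)
step 19: x0=(-1.0867, 1.5279, -1.0984) x1=(-1.8073, 0.3943, 1.1812) x2=(-1.4272, 1.1426, -1.4021)
step 20: x0=(-1.0809, 1.5118, -1.1033) x1=(-1.8308, 0.4015, 1.1850) x2=(-1.4443, 1.1623, -1.4207)
step 21: x0=(-1.0765, 1.4944, -1.1092) x1=(-1.8543, 0.4086, 1.1888) x2=(-1.4610, 1.1824, -1.4390)
step 22: x0=(-1.0735, 1.4758, -1.1162) x1=(-1.8778, 0.4158, 1.1926) x2=(-1.4771, 1.2030, -1.4569)
step 23: x0=(-1.0720, 1.4561, -1.1243) x1=(-1.9014, 0.4229, 1.1964) x2=(-1.4927, 1.2240, -1.4744)
step 24: x0=(-1.0720, 1.4356, -1.1336) x1=(-1.9248, 0.4301, 1.2002) x2=(-1.5078, 1.2453, -1.4915)
step 25: x0=(-1.0736, 1.4144, -1.1441) x1=(-1.9483, 0.4373, 1.2040) x2=(-1.5222, 1.2668, -1.5081)
step 26: x0=(-1.0769, 1.3926, -1.1559) x1=(-1.9718, 0.4445, 1.2078) x2=(-1.5361, 1.2886, -1.5242)
step 27: x0=(-1.0819, 1.3703, -1.1688) x1=(-1.9953, 0.4517, 1.2116) x2=(-1.5493, 1.3105, -1.5399)
step 28: x0=(-1.0885, 1.3479, -1.1830) x1=(-2.0187, 0.4588, 1.2154) x2=(-1.5620, 1.3324, -1.5552)
step 29: x0=(-1.0968, 1.3253, -1.1983) x1=(-2.0422, 0.4660, 1.2192) x2=(-1.5740, 1.3544, -1.5700)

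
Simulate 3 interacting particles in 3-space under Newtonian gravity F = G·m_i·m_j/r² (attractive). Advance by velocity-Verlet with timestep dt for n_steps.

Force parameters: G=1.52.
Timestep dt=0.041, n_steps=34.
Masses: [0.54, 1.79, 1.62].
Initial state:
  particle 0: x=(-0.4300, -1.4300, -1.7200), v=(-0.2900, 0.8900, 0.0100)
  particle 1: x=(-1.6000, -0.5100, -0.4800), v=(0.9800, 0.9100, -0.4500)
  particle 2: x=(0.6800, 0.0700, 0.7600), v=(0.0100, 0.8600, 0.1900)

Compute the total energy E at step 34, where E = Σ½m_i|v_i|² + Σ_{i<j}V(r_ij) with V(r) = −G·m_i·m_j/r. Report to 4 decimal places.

-0.1962

step 0: x0=(-0.4300, -1.4300, -1.7200) x1=(-1.6000, -0.5100, -0.4800) x2=(0.6800, 0.0700, 0.7600)
step 1: x0=(-0.4422, -1.3931, -1.7190) x1=(-1.5595, -0.4727, -0.4984) x2=(0.6801, 0.1052, 0.7676)
step 2: x0=(-0.4550, -1.3554, -1.7169) x1=(-1.5182, -0.4355, -0.5168) x2=(0.6796, 0.1401, 0.7747)
step 3: x0=(-0.4684, -1.3168, -1.7135) x1=(-1.4762, -0.3983, -0.5352) x2=(0.6785, 0.1748, 0.7814)
step 4: x0=(-0.4824, -1.2773, -1.7089) x1=(-1.4334, -0.3612, -0.5535) x2=(0.6767, 0.2093, 0.7877)
step 5: x0=(-0.4971, -1.2369, -1.7030) x1=(-1.3899, -0.3242, -0.5718) x2=(0.6744, 0.2436, 0.7935)
step 6: x0=(-0.5124, -1.1953, -1.6957) x1=(-1.3456, -0.2874, -0.5900) x2=(0.6714, 0.2777, 0.7987)
step 7: x0=(-0.5284, -1.1527, -1.6870) x1=(-1.3005, -0.2506, -0.6083) x2=(0.6678, 0.3115, 0.8035)
step 8: x0=(-0.5451, -1.1089, -1.6767) x1=(-1.2546, -0.2140, -0.6265) x2=(0.6635, 0.3451, 0.8077)
step 9: x0=(-0.5625, -1.0638, -1.6648) x1=(-1.2080, -0.1776, -0.6447) x2=(0.6586, 0.3785, 0.8114)
step 10: x0=(-0.5807, -1.0172, -1.6512) x1=(-1.1605, -0.1414, -0.6629) x2=(0.6530, 0.4116, 0.8145)
step 11: x0=(-0.5995, -0.9692, -1.6357) x1=(-1.1122, -0.1054, -0.6811) x2=(0.6468, 0.4445, 0.8170)
step 12: x0=(-0.6191, -0.9194, -1.6182) x1=(-1.0631, -0.0697, -0.6993) x2=(0.6400, 0.4771, 0.8189)
step 13: x0=(-0.6393, -0.8678, -1.5986) x1=(-1.0133, -0.0343, -0.7176) x2=(0.6324, 0.5094, 0.8201)
step 14: x0=(-0.6602, -0.8142, -1.5767) x1=(-0.9626, 0.0007, -0.7360) x2=(0.6242, 0.5415, 0.8207)
step 15: x0=(-0.6817, -0.7582, -1.5522) x1=(-0.9111, 0.0352, -0.7545) x2=(0.6153, 0.5733, 0.8205)
step 16: x0=(-0.7037, -0.6996, -1.5250) x1=(-0.8589, 0.0693, -0.7732) x2=(0.6058, 0.6049, 0.8196)
step 17: x0=(-0.7260, -0.6381, -1.4947) x1=(-0.8059, 0.1026, -0.7921) x2=(0.5956, 0.6361, 0.8179)
step 18: x0=(-0.7485, -0.5732, -1.4611) x1=(-0.7523, 0.1353, -0.8112) x2=(0.5847, 0.6671, 0.8154)
step 19: x0=(-0.7707, -0.5045, -1.4237) x1=(-0.6982, 0.1671, -0.8307) x2=(0.5731, 0.6977, 0.8120)
step 20: x0=(-0.7923, -0.4313, -1.3823) x1=(-0.6437, 0.1978, -0.8507) x2=(0.5609, 0.7280, 0.8078)
step 21: x0=(-0.8124, -0.3531, -1.3362) x1=(-0.5889, 0.2272, -0.8711) x2=(0.5480, 0.7581, 0.8026)
step 22: x0=(-0.8301, -0.2689, -1.2852) x1=(-0.5344, 0.2552, -0.8922) x2=(0.5345, 0.7877, 0.7964)
step 23: x0=(-0.8439, -0.1780, -1.2290) x1=(-0.4804, 0.2815, -0.9140) x2=(0.5203, 0.8170, 0.7892)
step 24: x0=(-0.8517, -0.0798, -1.1673) x1=(-0.4277, 0.3059, -0.9364) x2=(0.5055, 0.8460, 0.7810)
step 25: x0=(-0.8510, 0.0261, -1.1007) x1=(-0.3769, 0.3283, -0.9593) x2=(0.4900, 0.8746, 0.7716)
step 26: x0=(-0.8388, 0.1393, -1.0303) x1=(-0.3291, 0.3489, -0.9823) x2=(0.4739, 0.9028, 0.7612)
step 27: x0=(-0.8123, 0.2585, -0.9580) x1=(-0.2850, 0.3680, -1.0048) x2=(0.4573, 0.9306, 0.7495)
step 28: x0=(-0.7702, 0.3811, -0.8864) x1=(-0.2452, 0.3865, -1.0260) x2=(0.4400, 0.9579, 0.7365)
step 29: x0=(-0.7125, 0.5041, -0.8181) x1=(-0.2095, 0.4052, -1.0450) x2=(0.4222, 0.9849, 0.7223)
step 30: x0=(-0.6411, 0.6247, -0.7549) x1=(-0.1773, 0.4250, -1.0613) x2=(0.4037, 1.0114, 0.7068)
step 31: x0=(-0.5588, 0.7412, -0.6974) x1=(-0.1480, 0.4465, -1.0745) x2=(0.3847, 1.0375, 0.6898)
step 32: x0=(-0.4682, 0.8526, -0.6457) x1=(-0.1206, 0.4699, -1.0847) x2=(0.3651, 1.0631, 0.6714)
step 33: x0=(-0.3716, 0.9586, -0.5990) x1=(-0.0945, 0.4954, -1.0919) x2=(0.3449, 1.0883, 0.6513)
step 34: x0=(-0.2708, 1.0594, -0.5564) x1=(-0.0691, 0.5229, -1.0963) x2=(0.3240, 1.1130, 0.6295)
step 0 velocities: v0=(-0.2900, 0.8900, 0.0100) v1=(0.9800, 0.9100, -0.4500) v2=(0.0100, 0.8600, 0.1900)
step 0: KE=2.6469, PE=-2.8443, E=-0.1973
step 34 velocities: v0=(2.4950, 2.3971, 1.0035) v1=(0.6161, 0.6934, -0.0750) v2=(-0.5163, 0.5970, -0.5555)
step 34: KE=5.0338, PE=-5.2299, E=-0.1962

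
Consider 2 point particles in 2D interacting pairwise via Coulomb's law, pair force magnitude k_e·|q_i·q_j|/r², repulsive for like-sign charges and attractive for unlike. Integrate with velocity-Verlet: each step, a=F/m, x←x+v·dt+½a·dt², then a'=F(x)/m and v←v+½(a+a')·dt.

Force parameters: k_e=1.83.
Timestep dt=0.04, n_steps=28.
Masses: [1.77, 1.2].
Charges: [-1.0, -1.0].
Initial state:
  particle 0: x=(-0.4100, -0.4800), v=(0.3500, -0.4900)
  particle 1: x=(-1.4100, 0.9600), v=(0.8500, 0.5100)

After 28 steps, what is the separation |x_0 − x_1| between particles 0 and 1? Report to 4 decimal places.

2.9726

step 0: x0=(-0.4100, -0.4800) x1=(-1.4100, 0.9600)
step 1: x0=(-0.3958, -0.4998) x1=(-1.3762, 0.9807)
step 2: x0=(-0.3814, -0.5201) x1=(-1.3429, 1.0021)
step 3: x0=(-0.3667, -0.5408) x1=(-1.3099, 1.0241)
step 4: x0=(-0.3517, -0.5619) x1=(-1.2774, 1.0467)
step 5: x0=(-0.3365, -0.5834) x1=(-1.2452, 1.0700)
step 6: x0=(-0.3211, -0.6054) x1=(-1.2133, 1.0938)
step 7: x0=(-0.3054, -0.6277) x1=(-1.1817, 1.1183)
step 8: x0=(-0.2896, -0.6504) x1=(-1.1504, 1.1433)
step 9: x0=(-0.2736, -0.6735) x1=(-1.1194, 1.1688)
step 10: x0=(-0.2574, -0.6970) x1=(-1.0886, 1.1949)
step 11: x0=(-0.2410, -0.7208) x1=(-1.0581, 1.2216)
step 12: x0=(-0.2246, -0.7450) x1=(-1.0277, 1.2487)
step 13: x0=(-0.2079, -0.7695) x1=(-0.9976, 1.2763)
step 14: x0=(-0.1912, -0.7943) x1=(-0.9676, 1.3044)
step 15: x0=(-0.1743, -0.8194) x1=(-0.9379, 1.3330)
step 16: x0=(-0.1574, -0.8448) x1=(-0.9082, 1.3620)
step 17: x0=(-0.1403, -0.8705) x1=(-0.8788, 1.3914)
step 18: x0=(-0.1231, -0.8965) x1=(-0.8494, 1.4212)
step 19: x0=(-0.1059, -0.9228) x1=(-0.8202, 1.4514)
step 20: x0=(-0.0886, -0.9493) x1=(-0.7911, 1.4820)
step 21: x0=(-0.0712, -0.9761) x1=(-0.7621, 1.5130)
step 22: x0=(-0.0538, -1.0031) x1=(-0.7332, 1.5443)
step 23: x0=(-0.0362, -1.0303) x1=(-0.7044, 1.5760)
step 24: x0=(-0.0187, -1.0578) x1=(-0.6756, 1.6080)
step 25: x0=(-0.0010, -1.0854) x1=(-0.6470, 1.6403)
step 26: x0=(0.0166, -1.1133) x1=(-0.6184, 1.6729)
step 27: x0=(0.0344, -1.1414) x1=(-0.5899, 1.7058)
step 28: x0=(0.0521, -1.1696) x1=(-0.5614, 1.7389)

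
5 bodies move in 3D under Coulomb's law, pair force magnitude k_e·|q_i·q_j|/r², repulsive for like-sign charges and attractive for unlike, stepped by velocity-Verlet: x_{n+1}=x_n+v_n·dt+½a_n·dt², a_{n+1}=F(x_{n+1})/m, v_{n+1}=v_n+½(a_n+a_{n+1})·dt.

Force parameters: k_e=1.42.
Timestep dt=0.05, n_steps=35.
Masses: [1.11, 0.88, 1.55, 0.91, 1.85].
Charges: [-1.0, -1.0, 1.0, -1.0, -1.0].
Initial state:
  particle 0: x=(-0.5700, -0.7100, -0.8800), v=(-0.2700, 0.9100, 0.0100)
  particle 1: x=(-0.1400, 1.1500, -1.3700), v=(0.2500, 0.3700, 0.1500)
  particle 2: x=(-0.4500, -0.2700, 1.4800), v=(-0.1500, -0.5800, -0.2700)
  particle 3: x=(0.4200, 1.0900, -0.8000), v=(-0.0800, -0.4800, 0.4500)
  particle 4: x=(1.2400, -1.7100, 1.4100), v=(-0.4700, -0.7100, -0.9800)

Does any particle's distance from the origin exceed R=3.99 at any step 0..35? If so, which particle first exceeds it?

no

step 0: x0=(-0.5700, -0.7100, -0.8800) x1=(-0.1400, 1.1500, -1.3700) x2=(-0.4500, -0.2700, 1.4800) x3=(0.4200, 1.0900, -0.8000) x4=(1.2400, -1.7100, 1.4100)
step 1: x0=(-0.5839, -0.6651, -0.8793) x1=(-0.1296, 1.1692, -1.3648) x2=(-0.4573, -0.2991, 1.4661) x3=(0.4182, 1.0662, -0.7752) x4=(1.2164, -1.7455, 1.3612)
step 2: x0=(-0.5985, -0.6215, -0.8781) x1=(-0.1233, 1.1902, -1.3640) x2=(-0.4641, -0.3282, 1.4513) x3=(0.4207, 1.0424, -0.7458) x4=(1.1928, -1.7810, 1.3126)
step 3: x0=(-0.6139, -0.5792, -0.8764) x1=(-0.1205, 1.2132, -1.3677) x2=(-0.4705, -0.3575, 1.4356) x3=(0.4271, 1.0185, -0.7120) x4=(1.1690, -1.8165, 1.2645)
step 4: x0=(-0.6302, -0.5382, -0.8742) x1=(-0.1209, 1.2383, -1.3753) x2=(-0.4764, -0.3869, 1.4191) x3=(0.4371, 0.9943, -0.6740) x4=(1.1451, -1.8521, 1.2166)
step 5: x0=(-0.6474, -0.4986, -0.8715) x1=(-0.1238, 1.2656, -1.3865) x2=(-0.4819, -0.4164, 1.4016) x3=(0.4501, 0.9699, -0.6323) x4=(1.1211, -1.8876, 1.1691)
step 6: x0=(-0.6656, -0.4604, -0.8683) x1=(-0.1290, 1.2952, -1.4010) x2=(-0.4869, -0.4459, 1.3832) x3=(0.4658, 0.9451, -0.5871) x4=(1.0970, -1.9232, 1.1219)
step 7: x0=(-0.6847, -0.4235, -0.8646) x1=(-0.1359, 1.3269, -1.4183) x2=(-0.4914, -0.4754, 1.3639) x3=(0.4839, 0.9201, -0.5389) x4=(1.0728, -1.9589, 1.0750)
step 8: x0=(-0.7049, -0.3880, -0.8605) x1=(-0.1443, 1.3607, -1.4381) x2=(-0.4955, -0.5049, 1.3436) x3=(0.5041, 0.8949, -0.4879) x4=(1.0485, -1.9946, 1.0285)
step 9: x0=(-0.7261, -0.3539, -0.8558) x1=(-0.1538, 1.3964, -1.4601) x2=(-0.4991, -0.5345, 1.3223) x3=(0.5260, 0.8695, -0.4345) x4=(1.0241, -2.0304, 0.9822)
step 10: x0=(-0.7484, -0.3210, -0.8507) x1=(-0.1642, 1.4339, -1.4839) x2=(-0.5023, -0.5640, 1.3001) x3=(0.5496, 0.8441, -0.3788) x4=(0.9995, -2.0662, 0.9364)
step 11: x0=(-0.7718, -0.2894, -0.8451) x1=(-0.1753, 1.4732, -1.5094) x2=(-0.5049, -0.5935, 1.2769) x3=(0.5747, 0.8187, -0.3210) x4=(0.9748, -2.1021, 0.8908)
step 12: x0=(-0.7962, -0.2590, -0.8390) x1=(-0.1870, 1.5140, -1.5364) x2=(-0.5071, -0.6229, 1.2527) x3=(0.6010, 0.7932, -0.2614) x4=(0.9500, -2.1381, 0.8455)
step 13: x0=(-0.8217, -0.2298, -0.8324) x1=(-0.1992, 1.5563, -1.5647) x2=(-0.5088, -0.6522, 1.2275) x3=(0.6285, 0.7677, -0.2000) x4=(0.9251, -2.1742, 0.8006)
step 14: x0=(-0.8482, -0.2016, -0.8254) x1=(-0.2118, 1.6000, -1.5942) x2=(-0.5100, -0.6814, 1.2013) x3=(0.6571, 0.7422, -0.1369) x4=(0.9001, -2.2104, 0.7560)
step 15: x0=(-0.8758, -0.1745, -0.8179) x1=(-0.2246, 1.6451, -1.6247) x2=(-0.5107, -0.7105, 1.1741) x3=(0.6865, 0.7166, -0.0723) x4=(0.8749, -2.2466, 0.7116)
step 16: x0=(-0.9043, -0.1484, -0.8098) x1=(-0.2377, 1.6913, -1.6562) x2=(-0.5110, -0.7393, 1.1459) x3=(0.7168, 0.6910, -0.0063) x4=(0.8496, -2.2830, 0.6675)
step 17: x0=(-0.9337, -0.1233, -0.8013) x1=(-0.2509, 1.7387, -1.6887) x2=(-0.5107, -0.7681, 1.1167) x3=(0.7478, 0.6653, 0.0611) x4=(0.8242, -2.3194, 0.6238)
step 18: x0=(-0.9639, -0.0990, -0.7923) x1=(-0.2643, 1.7871, -1.7219) x2=(-0.5099, -0.7966, 1.0866) x3=(0.7794, 0.6395, 0.1298) x4=(0.7986, -2.3560, 0.5802)
step 19: x0=(-0.9950, -0.0755, -0.7828) x1=(-0.2778, 1.8365, -1.7559) x2=(-0.5086, -0.8248, 1.0555) x3=(0.8115, 0.6136, 0.1997) x4=(0.7728, -2.3926, 0.5370)
step 20: x0=(-1.0269, -0.0529, -0.7727) x1=(-0.2913, 1.8868, -1.7906) x2=(-0.5068, -0.8528, 1.0235) x3=(0.8441, 0.5874, 0.2707) x4=(0.7470, -2.4293, 0.4940)
step 21: x0=(-1.0594, -0.0310, -0.7622) x1=(-0.3049, 1.9380, -1.8259) x2=(-0.5044, -0.8806, 0.9905) x3=(0.8769, 0.5611, 0.3428) x4=(0.7209, -2.4661, 0.4512)
step 22: x0=(-1.0926, -0.0098, -0.7510) x1=(-0.3185, 1.9900, -1.8618) x2=(-0.5016, -0.9080, 0.9567) x3=(0.9101, 0.5345, 0.4159) x4=(0.6947, -2.5029, 0.4086)
step 23: x0=(-1.1264, 0.0106, -0.7394) x1=(-0.3321, 2.0427, -1.8983) x2=(-0.4983, -0.9352, 0.9221) x3=(0.9434, 0.5077, 0.4898) x4=(0.6683, -2.5398, 0.3663)
step 24: x0=(-1.1606, 0.0304, -0.7272) x1=(-0.3457, 2.0962, -1.9353) x2=(-0.4944, -0.9620, 0.8866) x3=(0.9768, 0.4805, 0.5647) x4=(0.6418, -2.5768, 0.3242)
step 25: x0=(-1.1954, 0.0495, -0.7145) x1=(-0.3593, 2.1503, -1.9729) x2=(-0.4901, -0.9886, 0.8503) x3=(1.0103, 0.4531, 0.6402) x4=(0.6151, -2.6138, 0.2822)
step 26: x0=(-1.2306, 0.0679, -0.7013) x1=(-0.3728, 2.2050, -2.0109) x2=(-0.4853, -1.0148, 0.8133) x3=(1.0439, 0.4254, 0.7165) x4=(0.5882, -2.6508, 0.2405)
step 27: x0=(-1.2661, 0.0857, -0.6875) x1=(-0.3864, 2.2604, -2.0493) x2=(-0.4800, -1.0407, 0.7756) x3=(1.0774, 0.3974, 0.7934) x4=(0.5612, -2.6878, 0.1989)
step 28: x0=(-1.3020, 0.1029, -0.6732) x1=(-0.3999, 2.3162, -2.0882) x2=(-0.4743, -1.0663, 0.7373) x3=(1.1109, 0.3691, 0.8708) x4=(0.5340, -2.7248, 0.1575)
step 29: x0=(-1.3381, 0.1195, -0.6585) x1=(-0.4134, 2.3726, -2.1274) x2=(-0.4682, -1.0916, 0.6983) x3=(1.1443, 0.3405, 0.9487) x4=(0.5066, -2.7618, 0.1162)
step 30: x0=(-1.3745, 0.1355, -0.6432) x1=(-0.4268, 2.4294, -2.1670) x2=(-0.4617, -1.1166, 0.6588) x3=(1.1777, 0.3116, 1.0271) x4=(0.4791, -2.7988, 0.0751)
step 31: x0=(-1.4111, 0.1509, -0.6275) x1=(-0.4402, 2.4867, -2.2070) x2=(-0.4548, -1.1413, 0.6188) x3=(1.2109, 0.2824, 1.1058) x4=(0.4513, -2.8357, 0.0341)
step 32: x0=(-1.4478, 0.1657, -0.6114) x1=(-0.4535, 2.5445, -2.2473) x2=(-0.4476, -1.1658, 0.5783) x3=(1.2441, 0.2530, 1.1848) x4=(0.4234, -2.8725, -0.0067)
step 33: x0=(-1.4846, 0.1800, -0.5948) x1=(-0.4668, 2.6026, -2.2879) x2=(-0.4401, -1.1901, 0.5374) x3=(1.2772, 0.2233, 1.2641) x4=(0.3954, -2.9093, -0.0475)
step 34: x0=(-1.5215, 0.1937, -0.5779) x1=(-0.4800, 2.6611, -2.3289) x2=(-0.4323, -1.2142, 0.4961) x3=(1.3102, 0.1933, 1.3436) x4=(0.3672, -2.9459, -0.0880)
step 35: x0=(-1.5585, 0.2068, -0.5605) x1=(-0.4932, 2.7199, -2.3701) x2=(-0.4243, -1.2381, 0.4544) x3=(1.3431, 0.1631, 1.4234) x4=(0.3388, -2.9825, -0.1285)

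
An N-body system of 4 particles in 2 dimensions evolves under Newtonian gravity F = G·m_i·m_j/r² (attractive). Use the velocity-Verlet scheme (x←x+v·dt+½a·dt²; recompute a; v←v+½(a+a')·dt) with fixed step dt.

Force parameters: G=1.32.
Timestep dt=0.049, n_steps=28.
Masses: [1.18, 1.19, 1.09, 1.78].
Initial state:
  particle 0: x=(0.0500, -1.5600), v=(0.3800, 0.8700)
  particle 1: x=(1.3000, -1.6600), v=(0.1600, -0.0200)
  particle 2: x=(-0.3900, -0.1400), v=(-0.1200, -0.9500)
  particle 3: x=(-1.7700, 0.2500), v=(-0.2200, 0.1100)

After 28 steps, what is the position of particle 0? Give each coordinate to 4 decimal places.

(0.0933, -0.6340)

step 0: x0=(0.0500, -1.5600) x1=(1.3000, -1.6600) x2=(-0.3900, -0.1400) x3=(-1.7700, 0.2500)
step 1: x0=(0.0693, -1.5164) x1=(1.3062, -1.6605) x2=(-0.3967, -0.1872) x3=(-1.7796, 0.2549)
step 2: x0=(0.0898, -1.4709) x1=(1.3092, -1.6601) x2=(-0.4047, -0.2359) x3=(-1.7871, 0.2587)
step 3: x0=(0.1114, -1.4233) x1=(1.3088, -1.6587) x2=(-0.4139, -0.2862) x3=(-1.7923, 0.2615)
step 4: x0=(0.1339, -1.3737) x1=(1.3050, -1.6561) x2=(-0.4238, -0.3381) x3=(-1.7955, 0.2631)
step 5: x0=(0.1570, -1.3219) x1=(1.2978, -1.6522) x2=(-0.4341, -0.3919) x3=(-1.7965, 0.2636)
step 6: x0=(0.1805, -1.2678) x1=(1.2871, -1.6470) x2=(-0.4443, -0.4477) x3=(-1.7955, 0.2630)
step 7: x0=(0.2040, -1.2116) x1=(1.2728, -1.6401) x2=(-0.4538, -0.5057) x3=(-1.7924, 0.2611)
step 8: x0=(0.2268, -1.1531) x1=(1.2548, -1.6316) x2=(-0.4619, -0.5659) x3=(-1.7873, 0.2580)
step 9: x0=(0.2483, -1.0926) x1=(1.2331, -1.6211) x2=(-0.4677, -0.6284) x3=(-1.7803, 0.2536)
step 10: x0=(0.2676, -1.0304) x1=(1.2076, -1.6086) x2=(-0.4702, -0.6928) x3=(-1.7714, 0.2479)
step 11: x0=(0.2841, -0.9671) x1=(1.1783, -1.5937) x2=(-0.4684, -0.7589) x3=(-1.7605, 0.2410)
step 12: x0=(0.2968, -0.9037) x1=(1.1451, -1.5763) x2=(-0.4614, -0.8258) x3=(-1.7478, 0.2328)
step 13: x0=(0.3052, -0.8411) x1=(1.1080, -1.5562) x2=(-0.4485, -0.8925) x3=(-1.7333, 0.2232)
step 14: x0=(0.3090, -0.7806) x1=(1.0670, -1.5333) x2=(-0.4293, -0.9581) x3=(-1.7170, 0.2124)
step 15: x0=(0.3084, -0.7233) x1=(1.0219, -1.5072) x2=(-0.4038, -1.0214) x3=(-1.6988, 0.2003)
step 16: x0=(0.3036, -0.6703) x1=(0.9727, -1.4780) x2=(-0.3723, -1.0816) x3=(-1.6789, 0.1870)
step 17: x0=(0.2952, -0.6223) x1=(0.9191, -1.4453) x2=(-0.3350, -1.1381) x3=(-1.6571, 0.1724)
step 18: x0=(0.2837, -0.5800) x1=(0.8609, -1.4090) x2=(-0.2923, -1.1903) x3=(-1.6335, 0.1565)
step 19: x0=(0.2697, -0.5438) x1=(0.7976, -1.3688) x2=(-0.2444, -1.2382) x3=(-1.6081, 0.1394)
step 20: x0=(0.2538, -0.5141) x1=(0.7285, -1.3247) x2=(-0.1911, -1.2813) x3=(-1.5807, 0.1211)
step 21: x0=(0.2364, -0.4914) x1=(0.6525, -1.2762) x2=(-0.1321, -1.3195) x3=(-1.5513, 0.1016)
step 22: x0=(0.2180, -0.4763) x1=(0.5680, -1.2235) x2=(-0.0660, -1.3523) x3=(-1.5199, 0.0809)
step 23: x0=(0.1991, -0.4696) x1=(0.4723, -1.1669) x2=(0.0092, -1.3781) x3=(-1.4863, 0.0589)
step 24: x0=(0.1801, -0.4725) x1=(0.3611, -1.1091) x2=(0.0976, -1.3927) x3=(-1.4503, 0.0356)
step 25: x0=(0.1613, -0.4871) x1=(0.2309, -1.0593) x2=(0.2027, -1.3836) x3=(-1.4119, 0.0109)
step 26: x0=(0.1420, -0.5167) x1=(0.0952, -1.0300) x2=(0.3096, -1.3336) x3=(-1.3707, -0.0151)
step 27: x0=(0.1204, -0.5646) x1=(-0.0262, -1.0061) x2=(0.3988, -1.2553) x3=(-1.3266, -0.0428)
step 28: x0=(0.0933, -0.6340) x1=(-0.1316, -0.9717) x2=(0.4710, -1.1621) x3=(-1.2792, -0.0724)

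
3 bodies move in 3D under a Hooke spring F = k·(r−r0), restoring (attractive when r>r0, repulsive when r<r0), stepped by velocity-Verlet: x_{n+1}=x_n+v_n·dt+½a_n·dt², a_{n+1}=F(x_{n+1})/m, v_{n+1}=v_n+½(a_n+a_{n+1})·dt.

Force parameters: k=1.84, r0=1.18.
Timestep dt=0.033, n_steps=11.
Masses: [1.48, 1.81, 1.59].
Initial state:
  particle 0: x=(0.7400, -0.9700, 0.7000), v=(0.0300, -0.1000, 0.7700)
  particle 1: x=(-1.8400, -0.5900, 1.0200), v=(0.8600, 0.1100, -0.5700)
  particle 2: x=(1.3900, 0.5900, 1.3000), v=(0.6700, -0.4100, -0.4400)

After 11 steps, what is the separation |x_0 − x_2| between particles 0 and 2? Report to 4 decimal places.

1.5304

step 0: x0=(0.7400, -0.9700, 0.7000) x1=(-1.8400, -0.5900, 1.0200) x2=(1.3900, 0.5900, 1.3000)
step 1: x0=(0.7402, -0.9728, 0.7257) x1=(-1.8097, -0.5861, 1.0012) x2=(1.4106, 0.5756, 1.2852)
step 2: x0=(0.7388, -0.9746, 0.7518) x1=(-1.7754, -0.5815, 0.9824) x2=(1.4283, 0.5597, 1.2700)
step 3: x0=(0.7359, -0.9754, 0.7783) x1=(-1.7374, -0.5764, 0.9637) x2=(1.4431, 0.5421, 1.2543)
step 4: x0=(0.7315, -0.9753, 0.8052) x1=(-1.6956, -0.5706, 0.9451) x2=(1.4549, 0.5230, 1.2382)
step 5: x0=(0.7257, -0.9743, 0.8323) x1=(-1.6502, -0.5644, 0.9267) x2=(1.4639, 0.5025, 1.2217)
step 6: x0=(0.7185, -0.9724, 0.8597) x1=(-1.6012, -0.5576, 0.9084) x2=(1.4701, 0.4805, 1.2047)
step 7: x0=(0.7101, -0.9696, 0.8873) x1=(-1.5487, -0.5503, 0.8902) x2=(1.4736, 0.4571, 1.1874)
step 8: x0=(0.7005, -0.9660, 0.9149) x1=(-1.4929, -0.5425, 0.8723) x2=(1.4743, 0.4324, 1.1698)
step 9: x0=(0.6898, -0.9616, 0.9426) x1=(-1.4339, -0.5343, 0.8546) x2=(1.4725, 0.4065, 1.1519)
step 10: x0=(0.6781, -0.9564, 0.9704) x1=(-1.3719, -0.5256, 0.8372) x2=(1.4682, 0.3794, 1.1336)
step 11: x0=(0.6654, -0.9506, 0.9981) x1=(-1.3070, -0.5165, 0.8200) x2=(1.4614, 0.3512, 1.1151)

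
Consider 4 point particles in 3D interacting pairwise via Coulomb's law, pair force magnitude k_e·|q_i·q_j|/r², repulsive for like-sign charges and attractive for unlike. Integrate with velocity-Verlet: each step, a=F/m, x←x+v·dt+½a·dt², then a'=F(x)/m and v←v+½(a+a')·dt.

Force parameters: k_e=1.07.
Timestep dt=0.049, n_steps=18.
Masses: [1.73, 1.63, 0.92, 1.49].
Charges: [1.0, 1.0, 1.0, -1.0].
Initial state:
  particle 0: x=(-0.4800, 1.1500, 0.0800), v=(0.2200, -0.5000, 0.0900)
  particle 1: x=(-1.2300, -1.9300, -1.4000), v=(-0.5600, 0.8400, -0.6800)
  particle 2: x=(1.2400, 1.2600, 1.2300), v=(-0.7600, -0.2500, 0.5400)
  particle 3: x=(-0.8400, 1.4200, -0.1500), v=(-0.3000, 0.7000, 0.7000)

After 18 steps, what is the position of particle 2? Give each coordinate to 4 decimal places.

(0.5927, 1.0704, 1.7399)

step 0: x0=(-0.4800, 1.1500, 0.0800) x1=(-1.2300, -1.9300, -1.4000) x2=(1.2400, 1.2600, 1.2300) x3=(-0.8400, 1.4200, -0.1500)
step 1: x0=(-0.4714, 1.1271, 0.0830) x1=(-1.2575, -1.8889, -1.4333) x2=(1.2029, 1.2478, 1.2566) x3=(-0.8522, 1.4524, -0.1141)
step 2: x0=(-0.4667, 1.1074, 0.0840) x1=(-1.2850, -1.8478, -1.4667) x2=(1.1660, 1.2358, 1.2833) x3=(-0.8599, 1.4811, -0.0759)
step 3: x0=(-0.4655, 1.0908, 0.0835) x1=(-1.3125, -1.8067, -1.5002) x2=(1.1293, 1.2239, 1.3103) x3=(-0.8637, 1.5061, -0.0361)
step 4: x0=(-0.4675, 1.0774, 0.0820) x1=(-1.3402, -1.7657, -1.5337) x2=(1.0928, 1.2123, 1.3374) x3=(-0.8639, 1.5274, 0.0048)
step 5: x0=(-0.4724, 1.0670, 0.0798) x1=(-1.3678, -1.7248, -1.5673) x2=(1.0566, 1.2008, 1.3649) x3=(-0.8608, 1.5450, 0.0465)
step 6: x0=(-0.4800, 1.0598, 0.0772) x1=(-1.3956, -1.6839, -1.6009) x2=(1.0205, 1.1895, 1.3925) x3=(-0.8545, 1.5590, 0.0885)
step 7: x0=(-0.4901, 1.0557, 0.0745) x1=(-1.4234, -1.6431, -1.6346) x2=(0.9846, 1.1784, 1.4204) x3=(-0.8454, 1.5692, 0.1305)
step 8: x0=(-0.5026, 1.0548, 0.0720) x1=(-1.4512, -1.6023, -1.6683) x2=(0.9488, 1.1675, 1.4485) x3=(-0.8335, 1.5757, 0.1723)
step 9: x0=(-0.5173, 1.0572, 0.0699) x1=(-1.4791, -1.5616, -1.7021) x2=(0.9132, 1.1568, 1.4769) x3=(-0.8191, 1.5784, 0.2136)
step 10: x0=(-0.5342, 1.0628, 0.0685) x1=(-1.5071, -1.5209, -1.7360) x2=(0.8776, 1.1463, 1.5055) x3=(-0.8022, 1.5771, 0.2539)
step 11: x0=(-0.5530, 1.0720, 0.0681) x1=(-1.5351, -1.4804, -1.7699) x2=(0.8421, 1.1361, 1.5343) x3=(-0.7829, 1.5716, 0.2930)
step 12: x0=(-0.5737, 1.0848, 0.0691) x1=(-1.5632, -1.4398, -1.8039) x2=(0.8066, 1.1261, 1.5633) x3=(-0.7615, 1.5619, 0.3304)
step 13: x0=(-0.5960, 1.1014, 0.0720) x1=(-1.5913, -1.3993, -1.8380) x2=(0.7711, 1.1163, 1.5925) x3=(-0.7381, 1.5477, 0.3656)
step 14: x0=(-0.6198, 1.1221, 0.0773) x1=(-1.6194, -1.3589, -1.8721) x2=(0.7356, 1.1067, 1.6218) x3=(-0.7130, 1.5288, 0.3980)
step 15: x0=(-0.6447, 1.1470, 0.0857) x1=(-1.6477, -1.3185, -1.9063) x2=(0.7000, 1.0973, 1.6513) x3=(-0.6864, 1.5048, 0.4268)
step 16: x0=(-0.6703, 1.1763, 0.0980) x1=(-1.6759, -1.2782, -1.9406) x2=(0.6644, 1.0881, 1.6808) x3=(-0.6589, 1.4756, 0.4511)
step 17: x0=(-0.6959, 1.2102, 0.1154) x1=(-1.7042, -1.2380, -1.9749) x2=(0.6286, 1.0792, 1.7103) x3=(-0.6313, 1.4411, 0.4694)
step 18: x0=(-0.7205, 1.2487, 0.1394) x1=(-1.7326, -1.1978, -2.0093) x2=(0.5927, 1.0704, 1.7399) x3=(-0.6048, 1.4012, 0.4803)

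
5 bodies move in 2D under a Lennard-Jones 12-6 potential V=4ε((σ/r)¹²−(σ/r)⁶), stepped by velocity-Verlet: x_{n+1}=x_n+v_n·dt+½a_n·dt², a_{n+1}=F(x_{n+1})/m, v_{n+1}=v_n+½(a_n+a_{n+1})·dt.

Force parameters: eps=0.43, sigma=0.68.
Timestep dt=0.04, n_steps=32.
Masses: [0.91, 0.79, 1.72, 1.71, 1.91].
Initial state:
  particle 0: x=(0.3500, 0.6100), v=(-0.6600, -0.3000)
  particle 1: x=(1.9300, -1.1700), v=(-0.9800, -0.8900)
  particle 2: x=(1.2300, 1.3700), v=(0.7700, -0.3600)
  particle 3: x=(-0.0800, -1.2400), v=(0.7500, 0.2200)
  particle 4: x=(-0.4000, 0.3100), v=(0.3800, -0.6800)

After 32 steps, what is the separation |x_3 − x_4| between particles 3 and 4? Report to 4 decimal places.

step 0: x0=(0.3500, 0.6100) x1=(1.9300, -1.1700) x2=(1.2300, 1.3700) x3=(-0.0800, -1.2400) x4=(-0.4000, 0.3100)
step 1: x0=(0.3227, 0.5977) x1=(1.8908, -1.2056) x2=(1.2607, 1.3555) x3=(-0.0500, -1.2312) x4=(-0.3843, 0.2830)
step 2: x0=(0.2951, 0.5854) x1=(1.8516, -1.2412) x2=(1.2912, 1.3408) x3=(-0.0200, -1.2223) x4=(-0.3682, 0.2561)
step 3: x0=(0.2703, 0.5746) x1=(1.8123, -1.2768) x2=(1.3215, 1.3261) x3=(0.0100, -1.2134) x4=(-0.3533, 0.2286)
step 4: x0=(0.2541, 0.5685) x1=(1.7730, -1.3123) x2=(1.3517, 1.3112) x3=(0.0400, -1.2043) x4=(-0.3424, 0.1988)
step 5: x0=(0.2501, 0.5699) x1=(1.7336, -1.3479) x2=(1.3818, 1.2962) x3=(0.0700, -1.1952) x4=(-0.3372, 0.1654)
step 6: x0=(0.2542, 0.5769) x1=(1.6942, -1.3835) x2=(1.4118, 1.2812) x3=(0.1001, -1.1861) x4=(-0.3357, 0.1293)
step 7: x0=(0.2607, 0.5857) x1=(1.6547, -1.4190) x2=(1.4417, 1.2661) x3=(0.1301, -1.1768) x4=(-0.3353, 0.0924)
step 8: x0=(0.2668, 0.5941) x1=(1.6151, -1.4545) x2=(1.4715, 1.2510) x3=(0.1601, -1.1674) x4=(-0.3345, 0.0556)
step 9: x0=(0.2714, 0.6009) x1=(1.5754, -1.4900) x2=(1.5012, 1.2358) x3=(0.1902, -1.1578) x4=(-0.3329, 0.0194)
step 10: x0=(0.2742, 0.6060) x1=(1.5355, -1.5254) x2=(1.5308, 1.2206) x3=(0.2202, -1.1481) x4=(-0.3303, -0.0161)
step 11: x0=(0.2754, 0.6092) x1=(1.4954, -1.5608) x2=(1.5603, 1.2053) x3=(0.2503, -1.1383) x4=(-0.3268, -0.0508)
step 12: x0=(0.2750, 0.6107) x1=(1.4550, -1.5961) x2=(1.5898, 1.1900) x3=(0.2804, -1.1283) x4=(-0.3224, -0.0848)
step 13: x0=(0.2734, 0.6106) x1=(1.4142, -1.6312) x2=(1.6192, 1.1747) x3=(0.3106, -1.1182) x4=(-0.3172, -0.1182)
step 14: x0=(0.2706, 0.6088) x1=(1.3730, -1.6661) x2=(1.6485, 1.1593) x3=(0.3408, -1.1078) x4=(-0.3113, -0.1511)
step 15: x0=(0.2668, 0.6057) x1=(1.3313, -1.7007) x2=(1.6777, 1.1439) x3=(0.3710, -1.0974) x4=(-0.3047, -0.1835)
step 16: x0=(0.2621, 0.6012) x1=(1.2888, -1.7348) x2=(1.7070, 1.1285) x3=(0.4014, -1.0868) x4=(-0.2974, -0.2155)
step 17: x0=(0.2567, 0.5954) x1=(1.2456, -1.7684) x2=(1.7361, 1.1130) x3=(0.4319, -1.0761) x4=(-0.2895, -0.2472)
step 18: x0=(0.2506, 0.5885) x1=(1.2016, -1.8013) x2=(1.7653, 1.0976) x3=(0.4625, -1.0655) x4=(-0.2810, -0.2787)
step 19: x0=(0.2439, 0.5803) x1=(1.1566, -1.8332) x2=(1.7943, 1.0821) x3=(0.4932, -1.0548) x4=(-0.2719, -0.3099)
step 20: x0=(0.2366, 0.5711) x1=(1.1106, -1.8640) x2=(1.8234, 1.0666) x3=(0.5239, -1.0443) x4=(-0.2621, -0.3410)
step 21: x0=(0.2288, 0.5609) x1=(1.0637, -1.8936) x2=(1.8524, 1.0511) x3=(0.5547, -1.0340) x4=(-0.2516, -0.3719)
step 22: x0=(0.2206, 0.5496) x1=(1.0160, -1.9216) x2=(1.8814, 1.0356) x3=(0.5853, -1.0240) x4=(-0.2406, -0.4027)
step 23: x0=(0.2120, 0.5373) x1=(0.9675, -1.9481) x2=(1.9104, 1.0201) x3=(0.6158, -1.0142) x4=(-0.2288, -0.4334)
step 24: x0=(0.2030, 0.5241) x1=(0.9184, -1.9730) x2=(1.9394, 1.0046) x3=(0.6461, -1.0047) x4=(-0.2163, -0.4641)
step 25: x0=(0.1937, 0.5099) x1=(0.8689, -1.9964) x2=(1.9683, 0.9891) x3=(0.6759, -0.9956) x4=(-0.2032, -0.4946)
step 26: x0=(0.1841, 0.4948) x1=(0.8190, -2.0182) x2=(1.9973, 0.9735) x3=(0.7052, -0.9867) x4=(-0.1893, -0.5251)
step 27: x0=(0.1743, 0.4789) x1=(0.7690, -2.0387) x2=(2.0262, 0.9580) x3=(0.7339, -0.9781) x4=(-0.1747, -0.5554)
step 28: x0=(0.1642, 0.4620) x1=(0.7189, -2.0580) x2=(2.0551, 0.9425) x3=(0.7619, -0.9696) x4=(-0.1593, -0.5857)
step 29: x0=(0.1539, 0.4443) x1=(0.6689, -2.0763) x2=(2.0840, 0.9269) x3=(0.7892, -0.9613) x4=(-0.1431, -0.6159)
step 30: x0=(0.1435, 0.4257) x1=(0.6189, -2.0936) x2=(2.1129, 0.9114) x3=(0.8157, -0.9530) x4=(-0.1262, -0.6460)
step 31: x0=(0.1329, 0.4062) x1=(0.5690, -2.1103) x2=(2.1418, 0.8958) x3=(0.8413, -0.9447) x4=(-0.1085, -0.6760)
step 32: x0=(0.1222, 0.3860) x1=(0.5191, -2.1263) x2=(2.1707, 0.8802) x3=(0.8661, -0.9365) x4=(-0.0899, -0.7058)

0.9835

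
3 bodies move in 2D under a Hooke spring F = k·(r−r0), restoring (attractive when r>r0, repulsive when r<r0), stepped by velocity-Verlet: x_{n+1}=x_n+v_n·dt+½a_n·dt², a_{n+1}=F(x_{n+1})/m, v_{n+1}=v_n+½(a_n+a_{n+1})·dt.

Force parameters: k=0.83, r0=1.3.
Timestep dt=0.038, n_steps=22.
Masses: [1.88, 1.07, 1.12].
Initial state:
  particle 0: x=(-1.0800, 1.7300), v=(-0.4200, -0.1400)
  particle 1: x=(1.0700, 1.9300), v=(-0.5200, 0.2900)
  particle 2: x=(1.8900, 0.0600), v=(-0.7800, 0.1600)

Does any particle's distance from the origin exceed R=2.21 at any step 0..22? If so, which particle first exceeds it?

no

step 0: x0=(-1.0800, 1.7300) x1=(1.0700, 1.9300) x2=(1.8900, 0.0600)
step 1: x0=(-1.0951, 1.7244) x1=(1.0499, 1.9406) x2=(1.8592, 0.0670)
step 2: x0=(-1.1085, 1.7182) x1=(1.0292, 1.9503) x2=(1.8262, 0.0758)
step 3: x0=(-1.1202, 1.7114) x1=(1.0079, 1.9592) x2=(1.7909, 0.0864)
step 4: x0=(-1.1303, 1.7040) x1=(0.9860, 1.9672) x2=(1.7534, 0.0988)
step 5: x0=(-1.1387, 1.6960) x1=(0.9634, 1.9744) x2=(1.7138, 0.1130)
step 6: x0=(-1.1455, 1.6876) x1=(0.9402, 1.9807) x2=(1.6720, 0.1289)
step 7: x0=(-1.1507, 1.6786) x1=(0.9164, 1.9861) x2=(1.6282, 0.1464)
step 8: x0=(-1.1543, 1.6691) x1=(0.8921, 1.9907) x2=(1.5823, 0.1656)
step 9: x0=(-1.1565, 1.6591) x1=(0.8671, 1.9945) x2=(1.5345, 0.1864)
step 10: x0=(-1.1572, 1.6487) x1=(0.8415, 1.9975) x2=(1.4848, 0.2087)
step 11: x0=(-1.1565, 1.6378) x1=(0.8153, 1.9998) x2=(1.4333, 0.2325)
step 12: x0=(-1.1544, 1.6265) x1=(0.7886, 2.0012) x2=(1.3800, 0.2578)
step 13: x0=(-1.1510, 1.6148) x1=(0.7614, 2.0020) x2=(1.3251, 0.2843)
step 14: x0=(-1.1464, 1.6028) x1=(0.7336, 2.0021) x2=(1.2686, 0.3122)
step 15: x0=(-1.1406, 1.5903) x1=(0.7052, 2.0015) x2=(1.2105, 0.3413)
step 16: x0=(-1.1336, 1.5776) x1=(0.6764, 2.0003) x2=(1.1510, 0.3715)
step 17: x0=(-1.1255, 1.5646) x1=(0.6471, 1.9986) x2=(1.0902, 0.4027)
step 18: x0=(-1.1165, 1.5512) x1=(0.6173, 1.9963) x2=(1.0282, 0.4349)
step 19: x0=(-1.1065, 1.5377) x1=(0.5871, 1.9936) x2=(0.9650, 0.4680)
step 20: x0=(-1.0957, 1.5239) x1=(0.5565, 1.9904) x2=(0.9008, 0.5019)
step 21: x0=(-1.0840, 1.5099) x1=(0.5254, 1.9868) x2=(0.8356, 0.5365)
step 22: x0=(-1.0717, 1.4957) x1=(0.4940, 1.9830) x2=(0.7695, 0.5716)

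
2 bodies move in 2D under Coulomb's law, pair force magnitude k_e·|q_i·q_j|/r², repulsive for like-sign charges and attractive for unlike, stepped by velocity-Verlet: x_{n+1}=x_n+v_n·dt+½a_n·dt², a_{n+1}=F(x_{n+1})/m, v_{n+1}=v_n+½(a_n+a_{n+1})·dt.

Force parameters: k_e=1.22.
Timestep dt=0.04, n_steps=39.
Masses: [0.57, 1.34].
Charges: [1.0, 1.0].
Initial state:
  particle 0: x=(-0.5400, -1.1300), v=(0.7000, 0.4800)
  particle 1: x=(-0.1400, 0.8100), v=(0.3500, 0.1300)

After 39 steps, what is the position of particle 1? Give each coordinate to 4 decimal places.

(0.4441, 1.3050)

step 0: x0=(-0.5400, -1.1300) x1=(-0.1400, 0.8100)
step 1: x0=(-0.5121, -1.1112) x1=(-0.1260, 0.8154)
step 2: x0=(-0.4844, -1.0933) x1=(-0.1119, 0.8211)
step 3: x0=(-0.4568, -1.0763) x1=(-0.0977, 0.8273)
step 4: x0=(-0.4294, -1.0602) x1=(-0.0834, 0.8338)
step 5: x0=(-0.4022, -1.0450) x1=(-0.0691, 0.8407)
step 6: x0=(-0.3751, -1.0307) x1=(-0.0547, 0.8480)
step 7: x0=(-0.3482, -1.0173) x1=(-0.0402, 0.8556)
step 8: x0=(-0.3214, -1.0049) x1=(-0.0257, 0.8637)
step 9: x0=(-0.2948, -0.9934) x1=(-0.0111, 0.8722)
step 10: x0=(-0.2684, -0.9829) x1=(0.0036, 0.8811)
step 11: x0=(-0.2420, -0.9733) x1=(0.0183, 0.8904)
step 12: x0=(-0.2158, -0.9647) x1=(0.0330, 0.9001)
step 13: x0=(-0.1898, -0.9570) x1=(0.0479, 0.9102)
step 14: x0=(-0.1639, -0.9503) x1=(0.0627, 0.9207)
step 15: x0=(-0.1380, -0.9446) x1=(0.0777, 0.9316)
step 16: x0=(-0.1123, -0.9398) x1=(0.0926, 0.9430)
step 17: x0=(-0.0867, -0.9359) x1=(0.1077, 0.9547)
step 18: x0=(-0.0612, -0.9331) x1=(0.1227, 0.9668)
step 19: x0=(-0.0358, -0.9311) x1=(0.1378, 0.9794)
step 20: x0=(-0.0104, -0.9301) x1=(0.1529, 0.9923)
step 21: x0=(0.0148, -0.9299) x1=(0.1681, 1.0056)
step 22: x0=(0.0400, -0.9307) x1=(0.1833, 1.0193)
step 23: x0=(0.0651, -0.9324) x1=(0.1985, 1.0334)
step 24: x0=(0.0902, -0.9350) x1=(0.2138, 1.0479)
step 25: x0=(0.1152, -0.9384) x1=(0.2291, 1.0627)
step 26: x0=(0.1402, -0.9427) x1=(0.2443, 1.0779)
step 27: x0=(0.1651, -0.9478) x1=(0.2597, 1.0934)
step 28: x0=(0.1900, -0.9537) x1=(0.2750, 1.1093)
step 29: x0=(0.2148, -0.9605) x1=(0.2903, 1.1255)
step 30: x0=(0.2396, -0.9680) x1=(0.3057, 1.1421)
step 31: x0=(0.2644, -0.9763) x1=(0.3210, 1.1590)
step 32: x0=(0.2892, -0.9853) x1=(0.3364, 1.1762)
step 33: x0=(0.3139, -0.9951) x1=(0.3518, 1.1937)
step 34: x0=(0.3387, -1.0056) x1=(0.3672, 1.2116)
step 35: x0=(0.3634, -1.0168) x1=(0.3826, 1.2297)
step 36: x0=(0.3882, -1.0286) x1=(0.3980, 1.2481)
step 37: x0=(0.4129, -1.0411) x1=(0.4134, 1.2668)
step 38: x0=(0.4376, -1.0543) x1=(0.4287, 1.2858)
step 39: x0=(0.4623, -1.0681) x1=(0.4441, 1.3050)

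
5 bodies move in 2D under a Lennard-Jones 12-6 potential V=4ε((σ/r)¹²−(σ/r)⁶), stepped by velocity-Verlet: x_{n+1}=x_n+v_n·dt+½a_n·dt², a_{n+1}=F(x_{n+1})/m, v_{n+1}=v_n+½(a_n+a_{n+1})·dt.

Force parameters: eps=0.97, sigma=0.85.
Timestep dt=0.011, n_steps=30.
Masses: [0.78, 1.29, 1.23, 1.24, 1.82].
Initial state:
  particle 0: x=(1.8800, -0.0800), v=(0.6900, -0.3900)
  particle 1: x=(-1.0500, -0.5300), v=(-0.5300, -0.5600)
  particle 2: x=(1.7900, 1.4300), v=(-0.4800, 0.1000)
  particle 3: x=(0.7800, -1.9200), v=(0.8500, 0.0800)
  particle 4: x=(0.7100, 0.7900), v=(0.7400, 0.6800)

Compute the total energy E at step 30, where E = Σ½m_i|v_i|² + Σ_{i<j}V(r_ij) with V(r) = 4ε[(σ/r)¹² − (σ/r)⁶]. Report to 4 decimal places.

step 0: x0=(1.8800, -0.0800) x1=(-1.0500, -0.5300) x2=(1.7900, 1.4300) x3=(0.7800, -1.9200) x4=(0.7100, 0.7900)
step 1: x0=(1.8875, -0.0842) x1=(-1.0558, -0.5362) x2=(1.7847, 1.4310) x3=(0.7894, -1.9191) x4=(0.7182, 0.7975)
step 2: x0=(1.8950, -0.0883) x1=(-1.0617, -0.5423) x2=(1.7792, 1.4320) x3=(0.7987, -1.9182) x4=(0.7265, 0.8050)
step 3: x0=(1.9024, -0.0924) x1=(-1.0675, -0.5485) x2=(1.7736, 1.4328) x3=(0.8081, -1.9173) x4=(0.7349, 0.8126)
step 4: x0=(1.9097, -0.0962) x1=(-1.0733, -0.5546) x2=(1.7678, 1.4334) x3=(0.8174, -1.9164) x4=(0.7435, 0.8202)
step 5: x0=(1.9170, -0.1000) x1=(-1.0791, -0.5608) x2=(1.7619, 1.4340) x3=(0.8268, -1.9155) x4=(0.7522, 0.8278)
step 6: x0=(1.9242, -0.1037) x1=(-1.0849, -0.5670) x2=(1.7559, 1.4343) x3=(0.8361, -1.9146) x4=(0.7610, 0.8355)
step 7: x0=(1.9313, -0.1073) x1=(-1.0907, -0.5731) x2=(1.7496, 1.4346) x3=(0.8455, -1.9137) x4=(0.7700, 0.8432)
step 8: x0=(1.9383, -0.1108) x1=(-1.0965, -0.5793) x2=(1.7432, 1.4347) x3=(0.8548, -1.9128) x4=(0.7791, 0.8510)
step 9: x0=(1.9453, -0.1142) x1=(-1.1023, -0.5854) x2=(1.7366, 1.4346) x3=(0.8642, -1.9118) x4=(0.7884, 0.8588)
step 10: x0=(1.9522, -0.1175) x1=(-1.1081, -0.5916) x2=(1.7297, 1.4344) x3=(0.8735, -1.9109) x4=(0.7979, 0.8667)
step 11: x0=(1.9590, -0.1206) x1=(-1.1139, -0.5977) x2=(1.7227, 1.4340) x3=(0.8829, -1.9100) x4=(0.8075, 0.8747)
step 12: x0=(1.9658, -0.1238) x1=(-1.1196, -0.6039) x2=(1.7154, 1.4334) x3=(0.8922, -1.9090) x4=(0.8173, 0.8828)
step 13: x0=(1.9725, -0.1268) x1=(-1.1254, -0.6100) x2=(1.7079, 1.4326) x3=(0.9016, -1.9081) x4=(0.8273, 0.8909)
step 14: x0=(1.9792, -0.1297) x1=(-1.1312, -0.6162) x2=(1.7002, 1.4317) x3=(0.9109, -1.9071) x4=(0.8374, 0.8991)
step 15: x0=(1.9857, -0.1325) x1=(-1.1370, -0.6224) x2=(1.6923, 1.4306) x3=(0.9203, -1.9061) x4=(0.8477, 0.9074)
step 16: x0=(1.9923, -0.1353) x1=(-1.1428, -0.6285) x2=(1.6842, 1.4294) x3=(0.9297, -1.9052) x4=(0.8582, 0.9157)
step 17: x0=(1.9987, -0.1380) x1=(-1.1485, -0.6347) x2=(1.6760, 1.4281) x3=(0.9390, -1.9042) x4=(0.8687, 0.9240)
step 18: x0=(2.0052, -0.1406) x1=(-1.1543, -0.6408) x2=(1.6679, 1.4268) x3=(0.9484, -1.9032) x4=(0.8792, 0.9324)
step 19: x0=(2.0115, -0.1431) x1=(-1.1600, -0.6470) x2=(1.6599, 1.4255) x3=(0.9578, -1.9022) x4=(0.8896, 0.9406)
step 20: x0=(2.0178, -0.1455) x1=(-1.1658, -0.6531) x2=(1.6524, 1.4246) x3=(0.9671, -1.9012) x4=(0.8997, 0.9486)
step 21: x0=(2.0241, -0.1479) x1=(-1.1716, -0.6593) x2=(1.6458, 1.4241) x3=(0.9765, -1.9002) x4=(0.9093, 0.9562)
step 22: x0=(2.0302, -0.1502) x1=(-1.1773, -0.6654) x2=(1.6405, 1.4244) x3=(0.9859, -1.8992) x4=(0.9180, 0.9632)
step 23: x0=(2.0364, -0.1524) x1=(-1.1831, -0.6716) x2=(1.6372, 1.4260) x3=(0.9952, -1.8982) x4=(0.9254, 0.9694)
step 24: x0=(2.0425, -0.1545) x1=(-1.1888, -0.6778) x2=(1.6363, 1.4291) x3=(1.0046, -1.8971) x4=(0.9311, 0.9745)
step 25: x0=(2.0485, -0.1566) x1=(-1.1946, -0.6839) x2=(1.6384, 1.4341) x3=(1.0140, -1.8961) x4=(0.9349, 0.9783)
step 26: x0=(2.0545, -0.1586) x1=(-1.2003, -0.6901) x2=(1.6434, 1.4409) x3=(1.0234, -1.8951) x4=(0.9367, 0.9808)
step 27: x0=(2.0604, -0.1605) x1=(-1.2061, -0.6962) x2=(1.6510, 1.4494) x3=(1.0327, -1.8940) x4=(0.9368, 0.9822)
step 28: x0=(2.0663, -0.1624) x1=(-1.2118, -0.7024) x2=(1.6607, 1.4593) x3=(1.0421, -1.8930) x4=(0.9354, 0.9826)
step 29: x0=(2.0721, -0.1642) x1=(-1.2176, -0.7085) x2=(1.6719, 1.4701) x3=(1.0515, -1.8919) x4=(0.9331, 0.9823)
step 30: x0=(2.0779, -0.1660) x1=(-1.2233, -0.7147) x2=(1.6840, 1.4815) x3=(1.0609, -1.8909) x4=(0.9302, 0.9816)
step 0 velocities: v0=(0.6900, -0.3900) v1=(-0.5300, -0.5600) v2=(-0.4800, 0.1000) v3=(0.8500, 0.0800) v4=(0.7400, 0.6800)
step 0: KE=2.1473, PE=-0.6478, E=1.4996
step 30 velocities: v0=(0.5242, -0.1577) v1=(-0.5218, -0.5596) v2=(1.1302, 1.0544) v3=(0.8534, 0.0970) v4=(-0.2853, -0.0764)
step 30: KE=2.5005, PE=-1.0078, E=1.4927

1.4927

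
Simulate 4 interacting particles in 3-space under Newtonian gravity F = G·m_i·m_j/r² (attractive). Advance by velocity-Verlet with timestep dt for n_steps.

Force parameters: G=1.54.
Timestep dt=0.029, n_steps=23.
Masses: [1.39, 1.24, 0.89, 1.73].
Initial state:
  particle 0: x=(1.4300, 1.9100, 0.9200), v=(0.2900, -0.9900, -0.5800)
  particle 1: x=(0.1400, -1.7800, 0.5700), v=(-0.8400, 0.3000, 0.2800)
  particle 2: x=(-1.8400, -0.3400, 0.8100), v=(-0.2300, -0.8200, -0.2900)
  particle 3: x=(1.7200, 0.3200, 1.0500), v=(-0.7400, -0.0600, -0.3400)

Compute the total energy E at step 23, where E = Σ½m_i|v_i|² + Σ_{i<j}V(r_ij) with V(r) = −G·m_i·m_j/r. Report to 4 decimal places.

-3.5565

step 0: x0=(1.4300, 1.9100, 0.9200) x1=(0.1400, -1.7800, 0.5700) x2=(-1.8400, -0.3400, 0.8100) x3=(1.7200, 0.3200, 1.0500)
step 1: x0=(1.4384, 1.8808, 0.9032) x1=(0.1157, -1.7711, 0.5782) x2=(-1.8464, -0.3638, 0.8016) x3=(1.6984, 0.3185, 1.0401)
step 2: x0=(1.4469, 1.8506, 0.8865) x1=(0.0914, -1.7617, 0.5864) x2=(-1.8524, -0.3877, 0.7932) x3=(1.6764, 0.3175, 1.0301)
step 3: x0=(1.4555, 1.8193, 0.8698) x1=(0.0672, -1.7518, 0.5947) x2=(-1.8578, -0.4116, 0.7847) x3=(1.6541, 0.3170, 1.0199)
step 4: x0=(1.4640, 1.7870, 0.8533) x1=(0.0431, -1.7414, 0.6031) x2=(-1.8628, -0.4356, 0.7763) x3=(1.6315, 0.3172, 1.0097)
step 5: x0=(1.4726, 1.7535, 0.8368) x1=(0.0191, -1.7305, 0.6116) x2=(-1.8672, -0.4597, 0.7678) x3=(1.6085, 0.3179, 0.9993)
step 6: x0=(1.4811, 1.7188, 0.8204) x1=(-0.0049, -1.7192, 0.6202) x2=(-1.8712, -0.4838, 0.7594) x3=(1.5853, 0.3192, 0.9888)
step 7: x0=(1.4897, 1.6828, 0.8042) x1=(-0.0289, -1.7073, 0.6288) x2=(-1.8746, -0.5081, 0.7509) x3=(1.5617, 0.3213, 0.9781)
step 8: x0=(1.4982, 1.6456, 0.7881) x1=(-0.0527, -1.6950, 0.6375) x2=(-1.8774, -0.5324, 0.7424) x3=(1.5379, 0.3240, 0.9673)
step 9: x0=(1.5066, 1.6069, 0.7722) x1=(-0.0766, -1.6821, 0.6462) x2=(-1.8797, -0.5567, 0.7339) x3=(1.5138, 0.3276, 0.9563)
step 10: x0=(1.5149, 1.5668, 0.7565) x1=(-0.1003, -1.6687, 0.6550) x2=(-1.8815, -0.5812, 0.7254) x3=(1.4894, 0.3320, 0.9452)
step 11: x0=(1.5231, 1.5251, 0.7409) x1=(-0.1241, -1.6548, 0.6638) x2=(-1.8826, -0.6057, 0.7170) x3=(1.4649, 0.3374, 0.9338)
step 12: x0=(1.5311, 1.4817, 0.7257) x1=(-0.1478, -1.6404, 0.6727) x2=(-1.8831, -0.6304, 0.7085) x3=(1.4401, 0.3438, 0.9222)
step 13: x0=(1.5388, 1.4365, 0.7107) x1=(-0.1714, -1.6254, 0.6817) x2=(-1.8831, -0.6551, 0.7000) x3=(1.4152, 0.3512, 0.9103)
step 14: x0=(1.5462, 1.3895, 0.6960) x1=(-0.1950, -1.6099, 0.6906) x2=(-1.8824, -0.6799, 0.6915) x3=(1.3902, 0.3599, 0.8981)
step 15: x0=(1.5532, 1.3403, 0.6817) x1=(-0.2186, -1.5938, 0.6996) x2=(-1.8810, -0.7048, 0.6831) x3=(1.3652, 0.3699, 0.8856)
step 16: x0=(1.5596, 1.2888, 0.6679) x1=(-0.2422, -1.5772, 0.7086) x2=(-1.8789, -0.7298, 0.6747) x3=(1.3403, 0.3814, 0.8728)
step 17: x0=(1.5654, 1.2349, 0.6545) x1=(-0.2658, -1.5600, 0.7177) x2=(-1.8762, -0.7549, 0.6662) x3=(1.3156, 0.3945, 0.8594)
step 18: x0=(1.5702, 1.1782, 0.6418) x1=(-0.2894, -1.5422, 0.7267) x2=(-1.8727, -0.7801, 0.6578) x3=(1.2913, 0.4094, 0.8456)
step 19: x0=(1.5738, 1.1185, 0.6299) x1=(-0.3130, -1.5239, 0.7358) x2=(-1.8685, -0.8054, 0.6495) x3=(1.2675, 0.4265, 0.8311)
step 20: x0=(1.5759, 1.0555, 0.6189) x1=(-0.3367, -1.5050, 0.7448) x2=(-1.8635, -0.8308, 0.6411) x3=(1.2447, 0.4459, 0.8159)
step 21: x0=(1.5758, 0.9886, 0.6092) x1=(-0.3604, -1.4855, 0.7538) x2=(-1.8577, -0.8563, 0.6329) x3=(1.2231, 0.4679, 0.7997)
step 22: x0=(1.5728, 0.9174, 0.6009) x1=(-0.3841, -1.4654, 0.7628) x2=(-1.8511, -0.8819, 0.6246) x3=(1.2036, 0.4931, 0.7822)
step 23: x0=(1.5656, 0.8415, 0.5946) x1=(-0.4080, -1.4447, 0.7717) x2=(-1.8436, -0.9076, 0.6165) x3=(1.1870, 0.5217, 0.7632)
step 0 velocities: v0=(0.2900, -0.9900, -0.5800) v1=(-0.8400, 0.3000, 0.2800) v2=(-0.2300, -0.8200, -0.2900) v3=(-0.7400, -0.0600, -0.3400)
step 0: KE=2.4523, PE=-6.0210, E=-3.5687
step 23 velocities: v0=(-0.3540, -2.7077, -0.1718) v1=(-0.8240, 0.7228, 0.3066) v2=(0.2754, -0.8876, -0.2802) v3=(-0.4941, 1.0518, -0.6921)
step 23: KE=8.0078, PE=-11.5643, E=-3.5565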